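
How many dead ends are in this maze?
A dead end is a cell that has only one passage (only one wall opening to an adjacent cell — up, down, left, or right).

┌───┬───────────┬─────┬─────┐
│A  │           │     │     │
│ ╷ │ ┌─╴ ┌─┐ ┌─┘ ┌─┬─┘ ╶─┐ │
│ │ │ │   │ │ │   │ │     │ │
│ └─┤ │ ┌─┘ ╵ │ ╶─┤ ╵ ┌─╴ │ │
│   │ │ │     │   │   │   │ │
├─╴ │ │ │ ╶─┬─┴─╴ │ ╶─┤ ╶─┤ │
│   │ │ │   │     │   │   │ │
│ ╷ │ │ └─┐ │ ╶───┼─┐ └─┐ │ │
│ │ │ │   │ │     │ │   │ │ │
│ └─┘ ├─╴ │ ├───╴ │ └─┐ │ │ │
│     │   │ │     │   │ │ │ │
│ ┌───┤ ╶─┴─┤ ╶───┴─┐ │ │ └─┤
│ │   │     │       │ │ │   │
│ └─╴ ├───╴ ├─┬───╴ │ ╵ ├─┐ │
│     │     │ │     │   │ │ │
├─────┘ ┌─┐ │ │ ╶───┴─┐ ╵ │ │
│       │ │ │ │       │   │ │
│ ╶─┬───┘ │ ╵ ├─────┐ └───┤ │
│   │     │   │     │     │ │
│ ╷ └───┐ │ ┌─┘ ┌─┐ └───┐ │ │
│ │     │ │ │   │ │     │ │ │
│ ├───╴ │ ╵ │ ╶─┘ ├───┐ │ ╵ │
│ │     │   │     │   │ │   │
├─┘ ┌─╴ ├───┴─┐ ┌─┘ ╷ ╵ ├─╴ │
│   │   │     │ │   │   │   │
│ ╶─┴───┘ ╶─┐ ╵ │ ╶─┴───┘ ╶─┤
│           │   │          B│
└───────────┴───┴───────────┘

Checking each cell for number of passages:

Dead ends found at positions:
  (0, 7)
  (0, 10)
  (1, 1)
  (1, 5)
  (1, 9)
  (4, 1)
  (4, 9)
  (5, 5)
  (5, 13)
  (6, 1)
  (7, 6)
  (7, 12)
  (8, 4)
  (9, 2)
  (10, 8)
  (11, 0)
  (12, 2)
  (13, 5)
  (13, 13)
Total dead ends: 19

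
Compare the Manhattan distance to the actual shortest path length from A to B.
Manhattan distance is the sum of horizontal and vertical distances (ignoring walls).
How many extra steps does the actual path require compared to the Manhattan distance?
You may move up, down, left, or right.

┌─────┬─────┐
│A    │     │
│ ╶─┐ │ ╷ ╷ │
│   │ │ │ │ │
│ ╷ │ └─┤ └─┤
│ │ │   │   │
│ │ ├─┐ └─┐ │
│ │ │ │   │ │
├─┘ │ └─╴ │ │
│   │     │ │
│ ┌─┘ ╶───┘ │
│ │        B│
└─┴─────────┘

Manhattan distance: |5 - 0| + |5 - 0| = 10
Actual path length: 14
Extra steps: 14 - 10 = 4

Solution:

┌─────┬─────┐
│A → ↓│     │
│ ╶─┐ │ ╷ ╷ │
│   │↓│ │ │ │
│ ╷ │ └─┤ └─┤
│ │ │↳ ↓│   │
│ │ ├─┐ └─┐ │
│ │ │ │↳ ↓│ │
├─┘ │ └─╴ │ │
│   │↓ ← ↲│ │
│ ┌─┘ ╶───┘ │
│ │  ↳ → → B│
└─┴─────────┘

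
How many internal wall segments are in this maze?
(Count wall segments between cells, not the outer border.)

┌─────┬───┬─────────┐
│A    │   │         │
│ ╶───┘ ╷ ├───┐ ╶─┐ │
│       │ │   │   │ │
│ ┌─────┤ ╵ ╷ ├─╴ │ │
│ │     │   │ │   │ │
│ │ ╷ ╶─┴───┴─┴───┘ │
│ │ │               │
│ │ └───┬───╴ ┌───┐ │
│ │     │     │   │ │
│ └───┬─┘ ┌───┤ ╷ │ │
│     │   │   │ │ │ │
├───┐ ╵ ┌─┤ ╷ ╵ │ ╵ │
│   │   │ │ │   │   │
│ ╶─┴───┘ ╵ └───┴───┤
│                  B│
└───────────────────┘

Counting internal wall segments:
Total internal walls: 63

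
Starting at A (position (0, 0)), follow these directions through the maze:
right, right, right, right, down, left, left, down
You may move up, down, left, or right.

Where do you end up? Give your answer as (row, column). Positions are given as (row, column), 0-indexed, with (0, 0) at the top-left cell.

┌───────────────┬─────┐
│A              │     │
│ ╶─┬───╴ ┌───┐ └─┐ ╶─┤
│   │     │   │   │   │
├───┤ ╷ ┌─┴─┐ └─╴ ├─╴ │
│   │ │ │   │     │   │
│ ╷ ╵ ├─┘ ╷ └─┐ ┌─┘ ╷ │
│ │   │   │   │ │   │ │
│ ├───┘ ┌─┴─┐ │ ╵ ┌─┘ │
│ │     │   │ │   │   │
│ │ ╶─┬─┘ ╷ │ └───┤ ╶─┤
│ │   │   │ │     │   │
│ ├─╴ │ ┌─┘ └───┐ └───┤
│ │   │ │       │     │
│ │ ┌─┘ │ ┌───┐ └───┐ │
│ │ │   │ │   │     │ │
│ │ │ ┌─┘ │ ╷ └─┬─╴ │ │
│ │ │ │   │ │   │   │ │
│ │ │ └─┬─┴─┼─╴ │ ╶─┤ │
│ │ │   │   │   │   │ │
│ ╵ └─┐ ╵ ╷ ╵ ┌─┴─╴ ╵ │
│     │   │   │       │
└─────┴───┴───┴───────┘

Following directions step by step:
Start: (0, 0)
  right: (0, 0) → (0, 1)
  right: (0, 1) → (0, 2)
  right: (0, 2) → (0, 3)
  right: (0, 3) → (0, 4)
  down: (0, 4) → (1, 4)
  left: (1, 4) → (1, 3)
  left: (1, 3) → (1, 2)
  down: (1, 2) → (2, 2)
Final position: (2, 2)

Path taken:

┌───────────────┬─────┐
│A → → → ↓      │     │
│ ╶─┬───╴ ┌───┐ └─┐ ╶─┤
│   │↓ ← ↲│   │   │   │
├───┤ ╷ ┌─┴─┐ └─╴ ├─╴ │
│   │B│ │   │     │   │
│ ╷ ╵ ├─┘ ╷ └─┐ ┌─┘ ╷ │
│ │   │   │   │ │   │ │
│ ├───┘ ┌─┴─┐ │ ╵ ┌─┘ │
│ │     │   │ │   │   │
│ │ ╶─┬─┘ ╷ │ └───┤ ╶─┤
│ │   │   │ │     │   │
│ ├─╴ │ ┌─┘ └───┐ └───┤
│ │   │ │       │     │
│ │ ┌─┘ │ ┌───┐ └───┐ │
│ │ │   │ │   │     │ │
│ │ │ ┌─┘ │ ╷ └─┬─╴ │ │
│ │ │ │   │ │   │   │ │
│ │ │ └─┬─┴─┼─╴ │ ╶─┤ │
│ │ │   │   │   │   │ │
│ ╵ └─┐ ╵ ╷ ╵ ┌─┴─╴ ╵ │
│     │   │   │       │
└─────┴───┴───┴───────┘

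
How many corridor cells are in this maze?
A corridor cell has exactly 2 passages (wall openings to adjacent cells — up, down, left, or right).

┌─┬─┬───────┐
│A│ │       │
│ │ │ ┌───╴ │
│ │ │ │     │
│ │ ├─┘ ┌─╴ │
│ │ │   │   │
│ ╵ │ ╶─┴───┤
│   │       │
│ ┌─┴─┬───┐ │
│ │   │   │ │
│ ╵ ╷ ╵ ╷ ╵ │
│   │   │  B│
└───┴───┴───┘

Counting cells with exactly 2 passages:
Total corridor cells: 30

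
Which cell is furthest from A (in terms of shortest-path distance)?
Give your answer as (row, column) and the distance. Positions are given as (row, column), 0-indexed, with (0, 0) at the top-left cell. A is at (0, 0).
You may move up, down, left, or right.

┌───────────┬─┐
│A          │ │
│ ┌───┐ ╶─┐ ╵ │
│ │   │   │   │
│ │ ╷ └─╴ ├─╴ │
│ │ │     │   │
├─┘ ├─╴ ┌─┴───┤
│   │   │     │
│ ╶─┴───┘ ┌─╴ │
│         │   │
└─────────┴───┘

Computing BFS distances from A to all cells:
Furthest cell: (4, 5)
Distance: 23 steps

Path from A to the furthest cell:

┌───────────┬─┐
│A → → ↓    │ │
│ ┌───┐ ╶─┐ ╵ │
│ │↓ ↰│↳ ↓│   │
│ │ ╷ └─╴ ├─╴ │
│ │↓│↑ ← ↲│   │
├─┘ ├─╴ ┌─┴───┤
│↓ ↲│   │↱ → ↓│
│ ╶─┴───┘ ┌─╴ │
│↳ → → → ↑│B ↲│
└─────────┴───┘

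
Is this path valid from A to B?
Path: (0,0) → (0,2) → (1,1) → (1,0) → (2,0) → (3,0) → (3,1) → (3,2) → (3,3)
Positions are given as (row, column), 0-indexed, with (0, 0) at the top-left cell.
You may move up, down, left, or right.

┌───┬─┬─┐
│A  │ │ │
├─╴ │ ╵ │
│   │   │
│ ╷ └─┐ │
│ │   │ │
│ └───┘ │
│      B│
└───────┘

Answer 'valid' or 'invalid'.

Checking path validity:
Result: Invalid move at step 1: cannot move from (0, 0) to (0, 2).

invalid

Correct solution:

┌───┬─┬─┐
│A ↓│ │ │
├─╴ │ ╵ │
│↓ ↲│   │
│ ╷ └─┐ │
│↓│   │ │
│ └───┘ │
│↳ → → B│
└───────┘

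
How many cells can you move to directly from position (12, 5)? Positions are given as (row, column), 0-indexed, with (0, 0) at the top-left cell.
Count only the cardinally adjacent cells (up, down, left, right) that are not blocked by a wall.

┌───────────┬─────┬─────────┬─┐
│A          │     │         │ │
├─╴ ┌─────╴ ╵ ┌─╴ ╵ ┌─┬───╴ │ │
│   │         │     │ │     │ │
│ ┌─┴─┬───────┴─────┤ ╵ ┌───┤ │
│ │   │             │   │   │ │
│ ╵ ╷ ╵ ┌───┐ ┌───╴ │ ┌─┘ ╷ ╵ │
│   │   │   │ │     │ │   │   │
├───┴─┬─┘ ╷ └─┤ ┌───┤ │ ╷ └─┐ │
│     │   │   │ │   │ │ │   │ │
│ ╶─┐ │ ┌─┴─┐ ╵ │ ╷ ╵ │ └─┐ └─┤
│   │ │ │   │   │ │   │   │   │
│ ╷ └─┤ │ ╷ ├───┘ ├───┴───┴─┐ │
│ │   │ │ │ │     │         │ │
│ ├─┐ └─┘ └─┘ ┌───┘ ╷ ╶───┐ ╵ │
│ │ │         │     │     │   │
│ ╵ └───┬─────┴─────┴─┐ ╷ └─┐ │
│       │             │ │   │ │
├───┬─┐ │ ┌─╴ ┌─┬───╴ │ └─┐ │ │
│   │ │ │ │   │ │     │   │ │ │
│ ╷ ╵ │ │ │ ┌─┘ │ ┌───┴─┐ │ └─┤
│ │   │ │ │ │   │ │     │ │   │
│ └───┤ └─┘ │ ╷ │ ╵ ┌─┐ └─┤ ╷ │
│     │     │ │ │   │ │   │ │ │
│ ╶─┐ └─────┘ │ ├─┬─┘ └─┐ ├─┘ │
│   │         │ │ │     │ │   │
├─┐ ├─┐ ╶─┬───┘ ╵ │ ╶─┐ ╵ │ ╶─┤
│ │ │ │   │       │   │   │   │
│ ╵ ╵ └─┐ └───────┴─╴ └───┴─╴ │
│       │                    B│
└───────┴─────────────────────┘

Checking passable neighbors of (12, 5):
Neighbors: (12, 4), (12, 6)
Count: 2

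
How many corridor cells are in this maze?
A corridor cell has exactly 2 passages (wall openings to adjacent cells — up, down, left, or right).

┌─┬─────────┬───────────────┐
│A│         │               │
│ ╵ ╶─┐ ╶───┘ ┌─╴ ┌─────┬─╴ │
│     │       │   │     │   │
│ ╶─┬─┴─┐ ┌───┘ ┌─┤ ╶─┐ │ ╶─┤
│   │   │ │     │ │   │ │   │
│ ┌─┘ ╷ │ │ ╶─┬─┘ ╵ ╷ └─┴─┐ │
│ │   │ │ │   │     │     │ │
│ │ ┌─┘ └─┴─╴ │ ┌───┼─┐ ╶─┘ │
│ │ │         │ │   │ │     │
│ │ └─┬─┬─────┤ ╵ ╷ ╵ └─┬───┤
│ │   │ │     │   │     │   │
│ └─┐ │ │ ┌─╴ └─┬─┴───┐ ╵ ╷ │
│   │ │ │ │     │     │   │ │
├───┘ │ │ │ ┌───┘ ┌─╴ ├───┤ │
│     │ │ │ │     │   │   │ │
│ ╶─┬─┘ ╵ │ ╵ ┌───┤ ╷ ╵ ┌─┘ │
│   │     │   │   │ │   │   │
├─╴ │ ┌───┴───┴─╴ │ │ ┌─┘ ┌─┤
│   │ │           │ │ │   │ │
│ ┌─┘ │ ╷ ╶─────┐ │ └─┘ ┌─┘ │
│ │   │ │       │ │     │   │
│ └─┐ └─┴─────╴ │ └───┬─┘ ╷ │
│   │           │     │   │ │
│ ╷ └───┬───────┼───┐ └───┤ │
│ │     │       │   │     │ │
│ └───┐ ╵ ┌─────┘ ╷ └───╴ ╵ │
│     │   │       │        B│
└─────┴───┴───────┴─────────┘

Counting cells with exactly 2 passages:
Total corridor cells: 152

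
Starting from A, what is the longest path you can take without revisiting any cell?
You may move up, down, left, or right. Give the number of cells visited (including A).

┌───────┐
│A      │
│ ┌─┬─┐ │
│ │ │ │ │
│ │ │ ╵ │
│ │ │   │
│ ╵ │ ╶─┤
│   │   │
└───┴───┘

Finding longest simple path using DFS:
Start: (0, 0)
Longest path visits 9 cells
Path: A → right → right → right → down → down → left → down → right

Solution:

┌───────┐
│A → → ↓│
│ ┌─┬─┐ │
│ │ │ │↓│
│ │ │ ╵ │
│ │ │↓ ↲│
│ ╵ │ ╶─┤
│   │↳ B│
└───┴───┘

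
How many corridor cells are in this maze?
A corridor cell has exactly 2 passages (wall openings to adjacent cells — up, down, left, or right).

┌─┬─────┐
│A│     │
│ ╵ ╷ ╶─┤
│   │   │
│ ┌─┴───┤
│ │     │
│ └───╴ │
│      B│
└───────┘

Counting cells with exactly 2 passages:
Total corridor cells: 10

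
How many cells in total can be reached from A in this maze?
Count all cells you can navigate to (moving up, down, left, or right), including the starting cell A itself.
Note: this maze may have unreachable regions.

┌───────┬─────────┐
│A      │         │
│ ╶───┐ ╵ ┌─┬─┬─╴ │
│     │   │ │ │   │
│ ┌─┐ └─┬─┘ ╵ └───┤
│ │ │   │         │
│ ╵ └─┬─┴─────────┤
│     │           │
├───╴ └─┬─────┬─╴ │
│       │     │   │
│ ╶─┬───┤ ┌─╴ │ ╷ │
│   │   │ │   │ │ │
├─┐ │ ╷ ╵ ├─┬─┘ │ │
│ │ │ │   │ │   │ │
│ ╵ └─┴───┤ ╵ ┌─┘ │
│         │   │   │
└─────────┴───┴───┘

Using BFS/flood-fill to find all reachable cells from A:
Maze size: 8 × 9 = 72 total cells
36 cell(s) are walled off and cannot be reached from A.
Reachable cells: 36

Reachable region (· marks reachable cells):

┌───────┬─────────┐
│A · · ·│· · · · ·│
│ ╶───┐ ╵ ┌─┬─┬─╴ │
│· · ·│· ·│ │ │· ·│
│ ┌─┐ └─┬─┘ ╵ └───┤
│·│·│· ·│         │
│ ╵ └─┬─┴─────────┤
│· · ·│           │
├───╴ └─┬─────┬─╴ │
│· · · ·│     │   │
│ ╶─┬───┤ ┌─╴ │ ╷ │
│· ·│   │ │   │ │ │
├─┐ │ ╷ ╵ ├─┬─┘ │ │
│·│·│ │   │ │   │ │
│ ╵ └─┴───┤ ╵ ┌─┘ │
│· · · · ·│   │   │
└─────────┴───┴───┘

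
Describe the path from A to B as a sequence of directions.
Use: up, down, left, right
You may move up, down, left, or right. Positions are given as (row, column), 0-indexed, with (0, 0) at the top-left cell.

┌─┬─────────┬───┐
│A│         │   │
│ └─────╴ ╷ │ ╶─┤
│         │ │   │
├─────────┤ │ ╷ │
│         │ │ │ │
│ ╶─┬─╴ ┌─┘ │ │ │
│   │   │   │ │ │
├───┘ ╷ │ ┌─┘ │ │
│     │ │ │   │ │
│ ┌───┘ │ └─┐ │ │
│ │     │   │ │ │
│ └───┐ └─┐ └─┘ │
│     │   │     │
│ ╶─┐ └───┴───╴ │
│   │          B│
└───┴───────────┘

Finding the path and converting it to directions:
Path through cells: (0,0) → (1,0) → (1,1) → (1,2) → (1,3) → (1,4) → (0,4) → (0,5) → (1,5) → (2,5) → (3,5) → (3,4) → (4,4) → (5,4) → (5,5) → (6,5) → (6,6) → (6,7) → (7,7)
Directions: down, right, right, right, right, up, right, down, down, down, left, down, down, right, down, right, right, down

Solution:

┌─┬─────────┬───┐
│A│      ↱ ↓│   │
│ └─────╴ ╷ │ ╶─┤
│↳ → → → ↑│↓│   │
├─────────┤ │ ╷ │
│         │↓│ │ │
│ ╶─┬─╴ ┌─┘ │ │ │
│   │   │↓ ↲│ │ │
├───┘ ╷ │ ┌─┘ │ │
│     │ │↓│   │ │
│ ┌───┘ │ └─┐ │ │
│ │     │↳ ↓│ │ │
│ └───┐ └─┐ └─┘ │
│     │   │↳ → ↓│
│ ╶─┐ └───┴───╴ │
│   │          B│
└───┴───────────┘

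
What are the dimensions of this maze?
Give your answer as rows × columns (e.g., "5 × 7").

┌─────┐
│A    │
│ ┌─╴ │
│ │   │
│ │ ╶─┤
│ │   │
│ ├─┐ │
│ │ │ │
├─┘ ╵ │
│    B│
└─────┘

Counting the maze dimensions:
Rows (vertical): 5
Columns (horizontal): 3
Dimensions: 5 × 3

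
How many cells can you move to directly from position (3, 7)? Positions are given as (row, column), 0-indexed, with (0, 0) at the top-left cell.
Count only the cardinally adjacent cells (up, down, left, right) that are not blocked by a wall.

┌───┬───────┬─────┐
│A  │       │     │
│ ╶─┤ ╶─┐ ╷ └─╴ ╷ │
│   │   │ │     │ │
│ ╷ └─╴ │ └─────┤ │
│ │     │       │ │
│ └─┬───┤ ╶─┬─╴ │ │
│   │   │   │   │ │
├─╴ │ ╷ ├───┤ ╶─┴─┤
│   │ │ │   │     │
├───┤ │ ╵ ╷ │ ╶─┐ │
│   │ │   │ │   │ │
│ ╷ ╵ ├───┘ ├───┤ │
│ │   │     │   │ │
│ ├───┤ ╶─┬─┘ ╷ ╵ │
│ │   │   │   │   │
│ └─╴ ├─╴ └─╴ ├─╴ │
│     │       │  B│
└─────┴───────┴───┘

Checking passable neighbors of (3, 7):
Neighbors: (2, 7), (3, 6)
Count: 2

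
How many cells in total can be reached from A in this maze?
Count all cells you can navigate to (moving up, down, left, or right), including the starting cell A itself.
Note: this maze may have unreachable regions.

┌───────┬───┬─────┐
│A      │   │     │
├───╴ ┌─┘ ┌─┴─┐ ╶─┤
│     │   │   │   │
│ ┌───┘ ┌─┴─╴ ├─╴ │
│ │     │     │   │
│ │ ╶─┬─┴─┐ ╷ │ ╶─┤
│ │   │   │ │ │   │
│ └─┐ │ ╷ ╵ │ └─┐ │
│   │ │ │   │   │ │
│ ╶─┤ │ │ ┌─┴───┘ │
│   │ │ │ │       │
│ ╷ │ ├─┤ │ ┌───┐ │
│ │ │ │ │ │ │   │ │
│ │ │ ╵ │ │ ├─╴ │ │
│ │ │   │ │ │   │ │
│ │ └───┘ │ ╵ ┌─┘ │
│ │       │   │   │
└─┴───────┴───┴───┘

Using BFS/flood-fill to find all reachable cells from A:
Maze size: 9 × 9 = 81 total cells
41 cell(s) are walled off and cannot be reached from A.
Reachable cells: 40

Reachable region (· marks reachable cells):

┌───────┬───┬─────┐
│A · · ·│   │     │
├───╴ ┌─┘ ┌─┴─┐ ╶─┤
│· · ·│   │· ·│   │
│ ┌───┘ ┌─┴─╴ ├─╴ │
│·│     │· · ·│   │
│ │ ╶─┬─┴─┐ ╷ │ ╶─┤
│·│   │· ·│·│·│   │
│ └─┐ │ ╷ ╵ │ └─┐ │
│· ·│ │·│· ·│· ·│ │
│ ╶─┤ │ │ ┌─┴───┘ │
│· ·│ │·│·│       │
│ ╷ │ ├─┤ │ ┌───┐ │
│·│·│ │ │·│ │   │ │
│ │ │ ╵ │ │ ├─╴ │ │
│·│·│   │·│ │   │ │
│ │ └───┘ │ ╵ ┌─┘ │
│·│· · · ·│   │   │
└─┴───────┴───┴───┘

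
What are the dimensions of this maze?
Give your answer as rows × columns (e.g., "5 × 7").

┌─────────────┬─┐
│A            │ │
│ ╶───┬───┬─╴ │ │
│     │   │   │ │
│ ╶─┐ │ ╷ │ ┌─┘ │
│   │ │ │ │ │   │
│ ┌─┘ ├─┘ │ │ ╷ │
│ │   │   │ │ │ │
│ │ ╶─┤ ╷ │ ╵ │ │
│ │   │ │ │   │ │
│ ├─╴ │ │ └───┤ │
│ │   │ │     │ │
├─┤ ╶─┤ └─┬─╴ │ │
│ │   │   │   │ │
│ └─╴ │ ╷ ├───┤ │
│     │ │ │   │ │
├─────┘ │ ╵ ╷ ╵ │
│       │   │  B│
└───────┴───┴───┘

Counting the maze dimensions:
Rows (vertical): 9
Columns (horizontal): 8
Dimensions: 9 × 8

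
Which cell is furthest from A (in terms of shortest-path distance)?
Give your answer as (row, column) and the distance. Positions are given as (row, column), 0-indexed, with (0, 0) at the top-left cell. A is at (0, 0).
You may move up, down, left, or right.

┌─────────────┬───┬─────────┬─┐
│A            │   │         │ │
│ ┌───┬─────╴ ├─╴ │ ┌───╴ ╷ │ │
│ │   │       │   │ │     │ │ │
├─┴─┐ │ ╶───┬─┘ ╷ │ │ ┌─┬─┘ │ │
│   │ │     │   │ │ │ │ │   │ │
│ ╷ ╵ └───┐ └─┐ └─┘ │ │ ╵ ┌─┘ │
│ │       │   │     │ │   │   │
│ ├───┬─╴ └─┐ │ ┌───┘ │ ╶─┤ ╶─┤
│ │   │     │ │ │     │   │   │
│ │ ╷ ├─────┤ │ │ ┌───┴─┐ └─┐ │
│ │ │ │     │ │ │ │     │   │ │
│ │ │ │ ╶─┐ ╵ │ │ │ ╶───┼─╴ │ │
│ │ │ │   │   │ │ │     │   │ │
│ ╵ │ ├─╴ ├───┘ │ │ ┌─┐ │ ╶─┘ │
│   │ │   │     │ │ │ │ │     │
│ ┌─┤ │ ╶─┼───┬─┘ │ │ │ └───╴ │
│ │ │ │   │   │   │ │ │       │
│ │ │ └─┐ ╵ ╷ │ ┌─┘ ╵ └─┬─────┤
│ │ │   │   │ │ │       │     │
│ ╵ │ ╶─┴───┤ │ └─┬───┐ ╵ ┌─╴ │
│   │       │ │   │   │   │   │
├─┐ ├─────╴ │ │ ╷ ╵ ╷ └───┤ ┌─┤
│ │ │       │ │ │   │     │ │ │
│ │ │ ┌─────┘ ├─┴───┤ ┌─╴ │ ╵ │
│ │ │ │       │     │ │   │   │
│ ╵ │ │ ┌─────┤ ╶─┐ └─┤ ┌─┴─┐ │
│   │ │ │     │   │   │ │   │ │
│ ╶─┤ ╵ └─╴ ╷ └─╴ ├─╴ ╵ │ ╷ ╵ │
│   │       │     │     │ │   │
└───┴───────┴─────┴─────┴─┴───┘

Computing BFS distances from A to all cells:
Furthest cell: (14, 12)
Distance: 128 steps

Path from A to the furthest cell:

┌─────────────┬───┬─────────┬─┐
│A → → → → → ↓│   │      ↱ ↓│ │
│ ┌───┬─────╴ ├─╴ │ ┌───╴ ╷ │ │
│ │   │↓ ← ← ↲│   │ │↱ → ↑│↓│ │
├─┴─┐ │ ╶───┬─┘ ╷ │ │ ┌─┬─┘ │ │
│   │ │↳ → ↓│   │ │ │↑│ │↓ ↲│ │
│ ╷ ╵ └───┐ └─┐ └─┘ │ │ ╵ ┌─┘ │
│ │       │↳ ↓│     │↑│↓ ↲│   │
│ ├───┬─╴ └─┐ │ ┌───┘ │ ╶─┤ ╶─┤
│ │   │     │↓│ │↱ → ↑│↳ ↓│   │
│ │ ╷ ├─────┤ │ │ ┌───┴─┐ └─┐ │
│ │ │ │↓ ← ↰│↓│ │↑│     │↳ ↓│ │
│ │ │ │ ╶─┐ ╵ │ │ │ ╶───┼─╴ │ │
│ │ │ │↳ ↓│↑ ↲│ │↑│↓ ← ↰│↓ ↲│ │
│ ╵ │ ├─╴ ├───┘ │ │ ┌─┐ │ ╶─┘ │
│   │ │↓ ↲│     │↑│↓│ │↑│↳ → ↓│
│ ┌─┤ │ ╶─┼───┬─┘ │ │ │ └───╴ │
│ │ │ │↳ ↓│↱ ↓│↱ ↑│↓│ │↑ ← ← ↲│
│ │ │ └─┐ ╵ ╷ │ ┌─┘ ╵ └─┬─────┤
│ │ │   │↳ ↑│↓│↑│  ↳ → ↓│↱ → ↓│
│ ╵ │ ╶─┴───┤ │ └─┬───┐ ╵ ┌─╴ │
│   │       │↓│↑ ↰│↓ ↰│↳ ↑│↓ ↲│
├─┐ ├─────╴ │ │ ╷ ╵ ╷ └───┤ ┌─┤
│ │ │       │↓│ │↑ ↲│↑ ← ↰│↓│ │
│ │ │ ┌─────┘ ├─┴───┤ ┌─╴ │ ╵ │
│ │ │ │↓ ← ← ↲│↱ → ↓│ │↱ ↑│↳ ↓│
│ ╵ │ │ ┌─────┤ ╶─┐ └─┤ ┌─┴─┐ │
│   │ │↓│  ↱ ↓│↑ ↰│↳ ↓│↑│↓ ↰│↓│
│ ╶─┤ ╵ └─╴ ╷ └─╴ ├─╴ ╵ │ ╷ ╵ │
│   │  ↳ → ↑│↳ → ↑│  ↳ ↑│B│↑ ↲│
└───┴───────┴─────┴─────┴─┴───┘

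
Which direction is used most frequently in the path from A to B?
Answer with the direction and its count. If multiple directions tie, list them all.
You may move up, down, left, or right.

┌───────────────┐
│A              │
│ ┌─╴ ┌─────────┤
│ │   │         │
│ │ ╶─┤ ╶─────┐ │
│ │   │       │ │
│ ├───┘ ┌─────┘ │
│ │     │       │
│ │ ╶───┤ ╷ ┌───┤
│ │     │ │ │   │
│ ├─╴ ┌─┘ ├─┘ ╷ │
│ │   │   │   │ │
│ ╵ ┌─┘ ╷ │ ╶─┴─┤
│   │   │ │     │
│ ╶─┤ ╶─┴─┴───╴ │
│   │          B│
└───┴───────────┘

Directions: down, down, down, down, down, down, right, up, right, up, left, up, right, right, up, up, right, right, right, right, down, down, left, left, left, down, down, left, down, left, down, right, right, right, right, right
Counts: {'down': 12, 'right': 13, 'up': 5, 'left': 6}
Most common: right (13 times)

Solution:

┌───────────────┐
│A              │
│ ┌─╴ ┌─────────┤
│↓│   │↱ → → → ↓│
│ │ ╶─┤ ╶─────┐ │
│↓│   │↑      │↓│
│ ├───┘ ┌─────┘ │
│↓│↱ → ↑│↓ ← ← ↲│
│ │ ╶───┤ ╷ ┌───┤
│↓│↑ ↰  │↓│ │   │
│ ├─╴ ┌─┘ ├─┘ ╷ │
│↓│↱ ↑│↓ ↲│   │ │
│ ╵ ┌─┘ ╷ │ ╶─┴─┤
│↳ ↑│↓ ↲│ │     │
│ ╶─┤ ╶─┴─┴───╴ │
│   │↳ → → → → B│
└───┴───────────┘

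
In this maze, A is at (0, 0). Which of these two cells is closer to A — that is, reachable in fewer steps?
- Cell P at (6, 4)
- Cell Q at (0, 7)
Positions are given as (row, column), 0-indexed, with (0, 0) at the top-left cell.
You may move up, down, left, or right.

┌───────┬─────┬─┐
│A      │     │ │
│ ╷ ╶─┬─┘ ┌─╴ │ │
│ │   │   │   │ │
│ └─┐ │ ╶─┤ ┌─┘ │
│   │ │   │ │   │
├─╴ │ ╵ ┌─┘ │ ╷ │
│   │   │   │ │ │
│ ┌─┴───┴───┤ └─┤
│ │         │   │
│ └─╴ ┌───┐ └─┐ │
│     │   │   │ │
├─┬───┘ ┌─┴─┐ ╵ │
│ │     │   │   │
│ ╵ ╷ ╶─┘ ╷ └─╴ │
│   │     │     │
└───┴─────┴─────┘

Shortest path A → P at (6, 4): 22 steps
Shortest path A → Q at (0, 7): 25 steps

P is closer (22 steps vs 25 steps).

Path to P:

┌───────┬─────┬─┐
│A      │     │ │
│ ╷ ╶─┬─┘ ┌─╴ │ │
│↓│   │   │   │ │
│ └─┐ │ ╶─┤ ┌─┘ │
│↳ ↓│ │   │ │   │
├─╴ │ ╵ ┌─┘ │ ╷ │
│↓ ↲│   │   │ │ │
│ ┌─┴───┴───┤ └─┤
│↓│  ↱ → → ↓│   │
│ └─╴ ┌───┐ └─┐ │
│↳ → ↑│   │↳ ↓│ │
├─┬───┘ ┌─┴─┐ ╵ │
│ │     │P ↰│↳ ↓│
│ ╵ ╷ ╶─┘ ╷ └─╴ │
│   │     │↑ ← ↲│
└───┴─────┴─────┘

Path to Q:

┌───────┬─────┬─┐
│A      │     │Q│
│ ╷ ╶─┬─┘ ┌─╴ │ │
│↓│   │   │   │↑│
│ └─┐ │ ╶─┤ ┌─┘ │
│↳ ↓│ │   │ │↱ ↑│
├─╴ │ ╵ ┌─┘ │ ╷ │
│↓ ↲│   │   │↑│ │
│ ┌─┴───┴───┤ └─┤
│↓│  ↱ → → ↓│↑ ↰│
│ └─╴ ┌───┐ └─┐ │
│↳ → ↑│   │↳ ↓│↑│
├─┬───┘ ┌─┴─┐ ╵ │
│ │     │   │↳ ↑│
│ ╵ ╷ ╶─┘ ╷ └─╴ │
│   │     │     │
└───┴─────┴─────┘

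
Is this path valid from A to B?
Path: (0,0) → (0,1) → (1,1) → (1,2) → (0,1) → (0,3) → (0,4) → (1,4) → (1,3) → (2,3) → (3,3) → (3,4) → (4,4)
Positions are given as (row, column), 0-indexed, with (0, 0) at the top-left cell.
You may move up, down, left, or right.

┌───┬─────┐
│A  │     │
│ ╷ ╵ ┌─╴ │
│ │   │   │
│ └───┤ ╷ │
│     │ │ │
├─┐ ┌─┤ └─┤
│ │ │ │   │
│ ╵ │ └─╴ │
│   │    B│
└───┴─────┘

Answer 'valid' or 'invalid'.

Checking path validity:
Result: Invalid move at step 4: cannot move from (1, 2) to (0, 1).

invalid

Correct solution:

┌───┬─────┐
│A ↓│↱ → ↓│
│ ╷ ╵ ┌─╴ │
│ │↳ ↑│↓ ↲│
│ └───┤ ╷ │
│     │↓│ │
├─┐ ┌─┤ └─┤
│ │ │ │↳ ↓│
│ ╵ │ └─╴ │
│   │    B│
└───┴─────┘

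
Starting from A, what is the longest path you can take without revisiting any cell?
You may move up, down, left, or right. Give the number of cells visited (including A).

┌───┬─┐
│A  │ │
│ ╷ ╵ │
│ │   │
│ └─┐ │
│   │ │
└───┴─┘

Finding longest simple path using DFS:
Start: (0, 0)
Longest path visits 5 cells
Path: A → right → down → right → up

Solution:

┌───┬─┐
│A ↓│B│
│ ╷ ╵ │
│ │↳ ↑│
│ └─┐ │
│   │ │
└───┴─┘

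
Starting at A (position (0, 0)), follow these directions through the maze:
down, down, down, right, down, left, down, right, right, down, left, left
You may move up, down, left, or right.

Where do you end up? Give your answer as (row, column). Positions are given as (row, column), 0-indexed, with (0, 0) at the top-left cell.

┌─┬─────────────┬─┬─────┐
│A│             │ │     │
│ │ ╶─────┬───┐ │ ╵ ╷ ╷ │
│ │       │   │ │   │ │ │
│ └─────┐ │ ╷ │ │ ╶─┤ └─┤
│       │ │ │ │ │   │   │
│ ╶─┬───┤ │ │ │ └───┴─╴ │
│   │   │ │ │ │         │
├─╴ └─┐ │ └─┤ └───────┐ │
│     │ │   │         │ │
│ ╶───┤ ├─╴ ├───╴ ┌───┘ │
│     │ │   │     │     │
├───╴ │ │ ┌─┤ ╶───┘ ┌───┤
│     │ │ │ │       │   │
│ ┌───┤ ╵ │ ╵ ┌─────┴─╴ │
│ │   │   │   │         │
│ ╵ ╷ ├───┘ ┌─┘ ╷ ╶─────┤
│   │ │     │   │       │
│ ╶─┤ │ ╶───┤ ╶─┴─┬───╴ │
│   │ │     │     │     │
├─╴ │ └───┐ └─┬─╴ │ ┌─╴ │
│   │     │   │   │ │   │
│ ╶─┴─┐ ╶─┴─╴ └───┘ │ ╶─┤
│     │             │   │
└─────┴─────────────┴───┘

Following directions step by step:
Start: (0, 0)
  down: (0, 0) → (1, 0)
  down: (1, 0) → (2, 0)
  down: (2, 0) → (3, 0)
  right: (3, 0) → (3, 1)
  down: (3, 1) → (4, 1)
  left: (4, 1) → (4, 0)
  down: (4, 0) → (5, 0)
  right: (5, 0) → (5, 1)
  right: (5, 1) → (5, 2)
  down: (5, 2) → (6, 2)
  left: (6, 2) → (6, 1)
  left: (6, 1) → (6, 0)
Final position: (6, 0)

Path taken:

┌─┬─────────────┬─┬─────┐
│A│             │ │     │
│ │ ╶─────┬───┐ │ ╵ ╷ ╷ │
│↓│       │   │ │   │ │ │
│ └─────┐ │ ╷ │ │ ╶─┤ └─┤
│↓      │ │ │ │ │   │   │
│ ╶─┬───┤ │ │ │ └───┴─╴ │
│↳ ↓│   │ │ │ │         │
├─╴ └─┐ │ └─┤ └───────┐ │
│↓ ↲  │ │   │         │ │
│ ╶───┤ ├─╴ ├───╴ ┌───┘ │
│↳ → ↓│ │   │     │     │
├───╴ │ │ ┌─┤ ╶───┘ ┌───┤
│B ← ↲│ │ │ │       │   │
│ ┌───┤ ╵ │ ╵ ┌─────┴─╴ │
│ │   │   │   │         │
│ ╵ ╷ ├───┘ ┌─┘ ╷ ╶─────┤
│   │ │     │   │       │
│ ╶─┤ │ ╶───┤ ╶─┴─┬───╴ │
│   │ │     │     │     │
├─╴ │ └───┐ └─┬─╴ │ ┌─╴ │
│   │     │   │   │ │   │
│ ╶─┴─┐ ╶─┴─╴ └───┘ │ ╶─┤
│     │             │   │
└─────┴─────────────┴───┘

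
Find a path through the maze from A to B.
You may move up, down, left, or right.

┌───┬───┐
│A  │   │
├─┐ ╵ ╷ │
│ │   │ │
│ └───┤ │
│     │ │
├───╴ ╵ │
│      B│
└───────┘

Finding the shortest path through the maze:
Path length: 8 steps
Directions: right → down → right → up → right → down → down → down

Solution:

┌───┬───┐
│A ↓│↱ ↓│
├─┐ ╵ ╷ │
│ │↳ ↑│↓│
│ └───┤ │
│     │↓│
├───╴ ╵ │
│      B│
└───────┘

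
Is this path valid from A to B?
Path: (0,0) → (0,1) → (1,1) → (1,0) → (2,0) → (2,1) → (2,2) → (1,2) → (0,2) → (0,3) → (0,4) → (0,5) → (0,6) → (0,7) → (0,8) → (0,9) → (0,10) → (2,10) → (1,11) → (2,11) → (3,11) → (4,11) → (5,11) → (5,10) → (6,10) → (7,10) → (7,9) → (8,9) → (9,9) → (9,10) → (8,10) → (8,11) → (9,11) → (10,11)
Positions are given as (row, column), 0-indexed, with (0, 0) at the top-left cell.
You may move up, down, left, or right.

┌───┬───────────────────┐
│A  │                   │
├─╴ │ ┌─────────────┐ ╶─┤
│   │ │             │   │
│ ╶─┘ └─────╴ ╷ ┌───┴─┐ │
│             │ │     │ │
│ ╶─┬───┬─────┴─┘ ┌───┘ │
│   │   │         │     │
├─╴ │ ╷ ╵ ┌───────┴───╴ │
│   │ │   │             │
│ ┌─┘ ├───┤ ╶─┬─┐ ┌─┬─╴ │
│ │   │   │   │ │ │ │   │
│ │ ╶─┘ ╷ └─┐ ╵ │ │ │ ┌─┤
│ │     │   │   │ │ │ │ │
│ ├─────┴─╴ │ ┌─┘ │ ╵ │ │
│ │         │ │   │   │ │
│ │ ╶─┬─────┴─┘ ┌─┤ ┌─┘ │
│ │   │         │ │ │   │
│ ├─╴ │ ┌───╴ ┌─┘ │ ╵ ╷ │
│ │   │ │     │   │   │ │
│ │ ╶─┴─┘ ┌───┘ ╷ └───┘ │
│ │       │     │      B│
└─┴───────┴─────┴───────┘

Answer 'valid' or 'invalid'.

Checking path validity:
Result: Invalid move at step 17: cannot move from (0, 10) to (2, 10).

invalid

Correct solution:

┌───┬───────────────────┐
│A ↓│↱ → → → → → → → ↓  │
├─╴ │ ┌─────────────┐ ╶─┤
│↓ ↲│↑│             │↳ ↓│
│ ╶─┘ └─────╴ ╷ ┌───┴─┐ │
│↳ → ↑        │ │     │↓│
│ ╶─┬───┬─────┴─┘ ┌───┘ │
│   │   │         │    ↓│
├─╴ │ ╷ ╵ ┌───────┴───╴ │
│   │ │   │            ↓│
│ ┌─┘ ├───┤ ╶─┬─┐ ┌─┬─╴ │
│ │   │   │   │ │ │ │↓ ↲│
│ │ ╶─┘ ╷ └─┐ ╵ │ │ │ ┌─┤
│ │     │   │   │ │ │↓│ │
│ ├─────┴─╴ │ ┌─┘ │ ╵ │ │
│ │         │ │   │↓ ↲│ │
│ │ ╶─┬─────┴─┘ ┌─┤ ┌─┘ │
│ │   │         │ │↓│↱ ↓│
│ ├─╴ │ ┌───╴ ┌─┘ │ ╵ ╷ │
│ │   │ │     │   │↳ ↑│↓│
│ │ ╶─┴─┘ ┌───┘ ╷ └───┘ │
│ │       │     │      B│
└─┴───────┴─────┴───────┘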